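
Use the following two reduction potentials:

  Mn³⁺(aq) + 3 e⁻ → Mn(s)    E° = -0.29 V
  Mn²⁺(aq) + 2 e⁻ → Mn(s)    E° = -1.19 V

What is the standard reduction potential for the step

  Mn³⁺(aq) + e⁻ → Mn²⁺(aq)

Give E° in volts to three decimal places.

+1.510 V

Sequential free energies add, so n₃E°₃ = n₁E°₁ + n₂E°₂.
With n₃ = 3, and the known step contributing 2×(-1.19) V, the unknown satisfies 1·E° = 3×(-0.29) − 2×(-1.19) = +1.510.
E° = +1.510 / 1 = +1.510 V.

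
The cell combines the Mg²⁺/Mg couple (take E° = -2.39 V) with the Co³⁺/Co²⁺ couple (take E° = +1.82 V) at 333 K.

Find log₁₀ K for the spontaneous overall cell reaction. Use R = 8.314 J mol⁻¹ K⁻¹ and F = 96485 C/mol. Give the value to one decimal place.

127.4

Cathode: Co³⁺/Co²⁺; anode: Mg²⁺/Mg. E°cell = (+1.82) − (-2.39) = +4.21 V, with n = 2.
ΔG° = −nFE° = −RT ln K, so ln K = nFE°/(RT) = (2)(96485)(+4.21) / ((8.314)(333)) = 293.439.
log₁₀ K = 293.439 / ln 10 = 127.4.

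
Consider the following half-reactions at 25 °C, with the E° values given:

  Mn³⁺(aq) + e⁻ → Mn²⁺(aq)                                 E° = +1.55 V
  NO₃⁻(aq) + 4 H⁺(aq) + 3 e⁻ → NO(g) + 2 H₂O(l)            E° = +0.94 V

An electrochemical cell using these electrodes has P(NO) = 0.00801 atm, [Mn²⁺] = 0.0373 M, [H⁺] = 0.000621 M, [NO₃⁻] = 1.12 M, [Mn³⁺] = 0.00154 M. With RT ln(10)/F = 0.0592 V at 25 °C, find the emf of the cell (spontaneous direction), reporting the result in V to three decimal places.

+0.739 V

Mn³⁺/Mn²⁺ is the cathode (higher E°), NO₃⁻/NO the anode: E°cell = +1.55 − (+0.94) = +0.61 V, n = 3.
Overall: 3 Mn³⁺(aq) + NO(g) + 2 H₂O(l) → 3 Mn²⁺(aq) + NO₃⁻(aq) + 4 H⁺(aq)
Q = [Mn²⁺]^3·[NO₃⁻]·[H⁺]^4 / ([Mn³⁺]^3·P(NO)); log Q = -6.529.
E = E° − (0.0592/n) log Q = +0.61 − (0.0592/3)(-6.529) = +0.739 V.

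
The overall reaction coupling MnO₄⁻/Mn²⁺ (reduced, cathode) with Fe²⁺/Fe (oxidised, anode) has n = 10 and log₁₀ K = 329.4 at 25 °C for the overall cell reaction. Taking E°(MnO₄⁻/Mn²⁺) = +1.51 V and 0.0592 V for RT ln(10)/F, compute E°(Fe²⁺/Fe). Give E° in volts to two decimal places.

E°cell = (0.0592/n)·log K = (0.0592/10)(329.4) = +1.950 V.
Since MnO₄⁻/Mn²⁺ is the cathode and Fe²⁺/Fe the anode, E°cell = E°(MnO₄⁻/Mn²⁺) − E°(Fe²⁺/Fe).
So E°(Fe²⁺/Fe) = E°(MnO₄⁻/Mn²⁺) − E°cell = (+1.51) − (+1.950) = -0.44 V.

-0.44 V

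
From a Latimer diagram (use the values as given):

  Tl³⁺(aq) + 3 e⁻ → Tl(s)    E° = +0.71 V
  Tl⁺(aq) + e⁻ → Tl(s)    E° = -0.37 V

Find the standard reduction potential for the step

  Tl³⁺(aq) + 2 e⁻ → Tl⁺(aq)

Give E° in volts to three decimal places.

Sequential free energies add, so n₃E°₃ = n₁E°₁ + n₂E°₂.
With n₃ = 3, and the known step contributing 1×(-0.37) V, the unknown satisfies 2·E° = 3×(+0.71) − 1×(-0.37) = +2.500.
E° = +2.500 / 2 = +1.250 V.

+1.250 V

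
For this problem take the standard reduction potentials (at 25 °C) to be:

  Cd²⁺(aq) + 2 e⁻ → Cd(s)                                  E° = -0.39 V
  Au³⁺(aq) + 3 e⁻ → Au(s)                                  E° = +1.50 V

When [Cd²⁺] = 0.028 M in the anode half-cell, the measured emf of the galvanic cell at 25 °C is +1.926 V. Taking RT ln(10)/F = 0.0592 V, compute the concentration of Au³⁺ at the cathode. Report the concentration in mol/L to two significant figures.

Au³⁺/Au is the cathode, Cd²⁺/Cd the anode: E°cell = +1.89 V, n = 6.
Overall reaction: 2 Au³⁺(aq) + 3 Cd(s) → 2 Au(s) + 3 Cd²⁺(aq); Q = [Cd²⁺]^3/[Au³⁺]^2.
From E = E° − (0.0592/n) log Q: log Q = (E° − E)·n/0.0592 = (+1.89 − (+1.926))·6/0.0592 = -3.6486.
So 2·log[Au³⁺] = 3·log(0.028) − log Q = -4.6585 − (-3.6486) = -1.0099; log[Au³⁺] = -1.0099 / 2 = -0.5050; [Au³⁺] = 10^(-0.5050) ≈ 0.31 M.

0.31 M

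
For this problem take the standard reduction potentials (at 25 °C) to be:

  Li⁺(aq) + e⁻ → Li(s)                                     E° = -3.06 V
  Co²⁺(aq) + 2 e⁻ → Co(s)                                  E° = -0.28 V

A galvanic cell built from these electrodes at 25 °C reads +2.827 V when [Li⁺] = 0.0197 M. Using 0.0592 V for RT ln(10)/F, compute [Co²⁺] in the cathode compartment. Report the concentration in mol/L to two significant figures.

Co²⁺/Co is the cathode, Li⁺/Li the anode: E°cell = +2.78 V, n = 2.
Overall reaction: Co²⁺(aq) + 2 Li(s) → Co(s) + 2 Li⁺(aq); Q = [Li⁺]^2/[Co²⁺]^1.
From E = E° − (0.0592/n) log Q: log Q = (E° − E)·n/0.0592 = (+2.78 − (+2.827))·2/0.0592 = -1.5878.
So 1·log[Co²⁺] = 2·log(0.0197) − log Q = -3.4111 − (-1.5878) = -1.8233; [Co²⁺] = 10^(-1.8233) ≈ 0.015 M.

0.015 M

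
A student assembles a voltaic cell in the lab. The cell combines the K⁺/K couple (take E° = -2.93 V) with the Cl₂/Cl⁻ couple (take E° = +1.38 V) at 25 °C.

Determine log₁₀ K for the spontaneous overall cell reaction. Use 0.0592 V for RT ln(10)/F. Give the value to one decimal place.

145.6

Cathode: Cl₂/Cl⁻; anode: K⁺/K. E°cell = +4.31 V, n = 2.
log K = nE°cell / 0.0592 = (2)(+4.31) / 0.0592 = 145.6.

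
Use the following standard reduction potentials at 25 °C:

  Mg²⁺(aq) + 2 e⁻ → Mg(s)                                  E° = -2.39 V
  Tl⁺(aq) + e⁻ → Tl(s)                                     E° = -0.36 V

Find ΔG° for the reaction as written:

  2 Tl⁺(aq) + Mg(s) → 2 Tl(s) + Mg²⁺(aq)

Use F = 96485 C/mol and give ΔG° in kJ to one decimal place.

As written, Tl⁺/Tl is reduced (cathode) and Mg²⁺/Mg is oxidised (anode), so E°cell = (-0.36) − (-2.39) = +2.03 V.
Balancing electrons gives n = 2.
ΔG° = −nFE° = −(2)(96485)(+2.03) = -391,729 J = -391.7 kJ.

-391.7 kJ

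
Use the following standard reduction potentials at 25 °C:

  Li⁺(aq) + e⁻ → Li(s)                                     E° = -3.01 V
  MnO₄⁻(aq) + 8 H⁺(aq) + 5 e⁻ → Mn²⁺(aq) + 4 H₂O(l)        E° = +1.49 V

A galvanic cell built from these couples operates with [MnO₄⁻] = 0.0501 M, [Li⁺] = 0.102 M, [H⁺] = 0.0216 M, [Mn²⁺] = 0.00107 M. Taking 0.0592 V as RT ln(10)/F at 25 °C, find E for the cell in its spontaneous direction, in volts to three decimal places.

+4.421 V

MnO₄⁻/Mn²⁺ is the cathode (higher E°), Li⁺/Li the anode: E°cell = +1.49 − (-3.01) = +4.50 V, n = 5.
Overall: MnO₄⁻(aq) + 8 H⁺(aq) + 5 Li(s) → Mn²⁺(aq) + 4 H₂O(l) + 5 Li⁺(aq)
Q = [Mn²⁺]·[Li⁺]^5 / ([MnO₄⁻]·[H⁺]^8); log Q = 6.697.
E = E° − (0.0592/n) log Q = +4.50 − (0.0592/5)(6.697) = +4.421 V.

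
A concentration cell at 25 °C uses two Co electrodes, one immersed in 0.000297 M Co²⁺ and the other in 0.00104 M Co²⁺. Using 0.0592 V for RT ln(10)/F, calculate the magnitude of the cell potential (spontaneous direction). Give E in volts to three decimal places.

+0.016 V

For a concentration cell E°cell = 0. The 0.00104 M side is the cathode (reduction is favoured where [Co²⁺] is higher).
With n = 2, E = −(0.0592/2) log([Co²⁺]ₐₙ/[Co²⁺]꜀ₐₜ) = −(0.0592/2) log(0.000297/0.00104) = −(0.0592/2)(-0.544) = +0.016 V.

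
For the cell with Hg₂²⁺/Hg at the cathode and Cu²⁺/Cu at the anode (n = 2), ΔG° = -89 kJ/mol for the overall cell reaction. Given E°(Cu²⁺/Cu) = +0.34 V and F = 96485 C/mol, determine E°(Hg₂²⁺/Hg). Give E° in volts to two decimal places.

+0.80 V

E°cell = −ΔG°/(nF) = −(-89×10³)/((2)(96485)) = +0.461 V.
Since Hg₂²⁺/Hg is the cathode and Cu²⁺/Cu the anode, E°cell = E°(Hg₂²⁺/Hg) − E°(Cu²⁺/Cu).
So E°(Hg₂²⁺/Hg) = E°cell + E°(Cu²⁺/Cu) = +0.461 + (+0.34) = +0.80 V.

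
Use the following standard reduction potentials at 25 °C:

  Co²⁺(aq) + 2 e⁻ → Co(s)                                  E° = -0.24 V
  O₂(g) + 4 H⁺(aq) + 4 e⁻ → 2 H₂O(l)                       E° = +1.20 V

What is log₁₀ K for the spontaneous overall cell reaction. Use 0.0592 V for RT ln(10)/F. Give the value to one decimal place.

Cathode: O₂/H₂O; anode: Co²⁺/Co. E°cell = +1.44 V, n = 4.
log K = nE°cell / 0.0592 = (4)(+1.44) / 0.0592 = 97.3.

97.3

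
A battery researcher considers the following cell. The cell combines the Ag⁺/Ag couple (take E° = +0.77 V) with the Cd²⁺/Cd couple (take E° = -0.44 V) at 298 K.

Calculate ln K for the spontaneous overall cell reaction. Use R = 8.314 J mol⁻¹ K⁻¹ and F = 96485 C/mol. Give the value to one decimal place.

Cathode: Ag⁺/Ag; anode: Cd²⁺/Cd. E°cell = (+0.77) − (-0.44) = +1.21 V, with n = 2.
ΔG° = −nFE° = −RT ln K, so ln K = nFE°/(RT) = (2)(96485)(+1.21) / ((8.314)(298)) = 94.243.

94.2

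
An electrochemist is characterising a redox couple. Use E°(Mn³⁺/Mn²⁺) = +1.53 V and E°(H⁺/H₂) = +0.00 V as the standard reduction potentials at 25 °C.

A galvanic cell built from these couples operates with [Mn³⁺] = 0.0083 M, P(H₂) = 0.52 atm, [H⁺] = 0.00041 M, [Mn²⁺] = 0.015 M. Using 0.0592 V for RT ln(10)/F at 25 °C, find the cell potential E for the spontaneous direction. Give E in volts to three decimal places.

Mn³⁺/Mn²⁺ is the cathode (higher E°), H⁺/H₂ the anode: E°cell = +1.53 − (+0.00) = +1.53 V, n = 2.
Overall: 2 Mn³⁺(aq) + H₂(g) → 2 Mn²⁺(aq) + 2 H⁺(aq)
Q = [Mn²⁺]^2·[H⁺]^2 / ([Mn³⁺]^2·P(H₂)); log Q = -5.976.
E = E° − (0.0592/n) log Q = +1.53 − (0.0592/2)(-5.976) = +1.707 V.

+1.707 V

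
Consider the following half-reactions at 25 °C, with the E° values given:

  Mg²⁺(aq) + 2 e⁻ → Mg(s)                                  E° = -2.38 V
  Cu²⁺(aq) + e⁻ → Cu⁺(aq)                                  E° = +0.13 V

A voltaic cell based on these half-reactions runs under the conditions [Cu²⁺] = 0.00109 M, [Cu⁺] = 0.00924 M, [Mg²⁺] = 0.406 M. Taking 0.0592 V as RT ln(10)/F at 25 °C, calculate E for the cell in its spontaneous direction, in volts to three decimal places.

+2.467 V

Cu²⁺/Cu⁺ is the cathode (higher E°), Mg²⁺/Mg the anode: E°cell = +0.13 − (-2.38) = +2.51 V, n = 2.
Overall: 2 Cu²⁺(aq) + Mg(s) → 2 Cu⁺(aq) + Mg²⁺(aq)
Q = [Cu⁺]^2·[Mg²⁺] / ([Cu²⁺]^2); log Q = 1.465.
E = E° − (0.0592/n) log Q = +2.51 − (0.0592/2)(1.465) = +2.467 V.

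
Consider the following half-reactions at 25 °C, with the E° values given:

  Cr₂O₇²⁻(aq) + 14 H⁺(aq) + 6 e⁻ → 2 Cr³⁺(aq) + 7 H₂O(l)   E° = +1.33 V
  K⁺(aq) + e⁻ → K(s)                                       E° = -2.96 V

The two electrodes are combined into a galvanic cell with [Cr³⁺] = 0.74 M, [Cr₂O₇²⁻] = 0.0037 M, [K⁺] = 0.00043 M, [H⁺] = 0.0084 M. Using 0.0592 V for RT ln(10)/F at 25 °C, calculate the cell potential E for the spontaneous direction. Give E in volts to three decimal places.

Cr₂O₇²⁻/Cr³⁺ is the cathode (higher E°), K⁺/K the anode: E°cell = +1.33 − (-2.96) = +4.29 V, n = 6.
Overall: Cr₂O₇²⁻(aq) + 14 H⁺(aq) + 6 K(s) → 2 Cr³⁺(aq) + 7 H₂O(l) + 6 K⁺(aq)
Q = [Cr³⁺]^2·[K⁺]^6 / ([Cr₂O₇²⁻]·[H⁺]^14); log Q = 11.031.
E = E° − (0.0592/n) log Q = +4.29 − (0.0592/6)(11.031) = +4.181 V.

+4.181 V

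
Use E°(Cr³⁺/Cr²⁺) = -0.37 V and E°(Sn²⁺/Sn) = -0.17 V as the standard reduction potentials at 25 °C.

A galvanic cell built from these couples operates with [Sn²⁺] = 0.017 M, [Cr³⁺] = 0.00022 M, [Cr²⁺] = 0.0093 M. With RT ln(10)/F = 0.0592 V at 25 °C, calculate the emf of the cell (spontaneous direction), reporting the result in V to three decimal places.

+0.244 V

Sn²⁺/Sn is the cathode (higher E°), Cr³⁺/Cr²⁺ the anode: E°cell = -0.17 − (-0.37) = +0.20 V, n = 2.
Overall: Sn²⁺(aq) + 2 Cr²⁺(aq) → Sn(s) + 2 Cr³⁺(aq)
Q = [Cr³⁺]^2 / ([Sn²⁺]·[Cr²⁺]^2); log Q = -1.483.
E = E° − (0.0592/n) log Q = +0.20 − (0.0592/2)(-1.483) = +0.244 V.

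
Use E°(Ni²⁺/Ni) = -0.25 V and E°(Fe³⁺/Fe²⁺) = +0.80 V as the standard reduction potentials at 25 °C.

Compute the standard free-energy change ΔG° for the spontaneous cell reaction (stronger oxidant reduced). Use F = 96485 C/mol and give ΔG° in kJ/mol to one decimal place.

-202.6 kJ/mol

Fe³⁺/Fe²⁺ (E° = +0.80 V) is the cathode; Ni²⁺/Ni (E° = -0.25 V) is the anode, so E°cell = +1.05 V.
Balancing electrons gives n = 2 (lcm of 1 and 2).
ΔG° = −nFE° = −(2)(96485)(+1.05) = -202,618 J = -202.6 kJ/mol.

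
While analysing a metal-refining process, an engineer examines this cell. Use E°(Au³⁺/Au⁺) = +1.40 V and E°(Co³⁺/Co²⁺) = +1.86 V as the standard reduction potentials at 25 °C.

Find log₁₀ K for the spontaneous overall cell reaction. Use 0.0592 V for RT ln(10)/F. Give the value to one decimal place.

15.5

Cathode: Co³⁺/Co²⁺; anode: Au³⁺/Au⁺. E°cell = +0.46 V, n = 2.
log K = nE°cell / 0.0592 = (2)(+0.46) / 0.0592 = 15.5.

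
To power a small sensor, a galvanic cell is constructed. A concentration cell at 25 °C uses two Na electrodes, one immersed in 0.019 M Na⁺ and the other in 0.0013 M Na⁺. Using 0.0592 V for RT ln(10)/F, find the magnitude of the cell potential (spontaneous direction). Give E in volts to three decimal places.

For a concentration cell E°cell = 0. The 0.019 M side is the cathode (reduction is favoured where [Na⁺] is higher).
With n = 1, E = −(0.0592/1) log([Na⁺]ₐₙ/[Na⁺]꜀ₐₜ) = −(0.0592/1) log(0.0013/0.019) = −(0.0592/1)(-1.165) = +0.069 V.

+0.069 V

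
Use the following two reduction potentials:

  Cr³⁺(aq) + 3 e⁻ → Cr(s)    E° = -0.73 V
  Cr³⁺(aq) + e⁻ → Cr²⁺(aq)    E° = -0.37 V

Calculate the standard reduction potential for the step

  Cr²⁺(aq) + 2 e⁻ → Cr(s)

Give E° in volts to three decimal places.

-0.910 V

Sequential free energies add, so n₃E°₃ = n₁E°₁ + n₂E°₂.
With n₃ = 3, and the known step contributing 1×(-0.37) V, the unknown satisfies 2·E° = 3×(-0.73) − 1×(-0.37) = -1.820.
E° = -1.820 / 2 = -0.910 V.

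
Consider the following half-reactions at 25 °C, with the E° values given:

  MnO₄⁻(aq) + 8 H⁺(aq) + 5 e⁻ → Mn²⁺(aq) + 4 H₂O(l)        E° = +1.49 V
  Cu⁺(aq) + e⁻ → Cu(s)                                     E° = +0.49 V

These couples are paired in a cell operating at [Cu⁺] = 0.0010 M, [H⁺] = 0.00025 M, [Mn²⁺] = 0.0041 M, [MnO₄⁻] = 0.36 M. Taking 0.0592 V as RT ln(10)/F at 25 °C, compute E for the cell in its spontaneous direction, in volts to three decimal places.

MnO₄⁻/Mn²⁺ is the cathode (higher E°), Cu⁺/Cu the anode: E°cell = +1.49 − (+0.49) = +1.00 V, n = 5.
Overall: MnO₄⁻(aq) + 8 H⁺(aq) + 5 Cu(s) → Mn²⁺(aq) + 4 H₂O(l) + 5 Cu⁺(aq)
Q = [Mn²⁺]·[Cu⁺]^5 / ([MnO₄⁻]·[H⁺]^8); log Q = 11.873.
E = E° − (0.0592/n) log Q = +1.00 − (0.0592/5)(11.873) = +0.859 V.

+0.859 V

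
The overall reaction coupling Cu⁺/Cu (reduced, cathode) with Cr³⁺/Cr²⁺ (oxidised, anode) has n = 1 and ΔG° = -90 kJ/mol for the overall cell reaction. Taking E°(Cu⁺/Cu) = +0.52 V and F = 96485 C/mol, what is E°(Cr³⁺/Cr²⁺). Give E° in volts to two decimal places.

E°cell = −ΔG°/(nF) = −(-90×10³)/((1)(96485)) = +0.933 V.
Since Cu⁺/Cu is the cathode and Cr³⁺/Cr²⁺ the anode, E°cell = E°(Cu⁺/Cu) − E°(Cr³⁺/Cr²⁺).
So E°(Cr³⁺/Cr²⁺) = E°(Cu⁺/Cu) − E°cell = (+0.52) − (+0.933) = -0.41 V.

-0.41 V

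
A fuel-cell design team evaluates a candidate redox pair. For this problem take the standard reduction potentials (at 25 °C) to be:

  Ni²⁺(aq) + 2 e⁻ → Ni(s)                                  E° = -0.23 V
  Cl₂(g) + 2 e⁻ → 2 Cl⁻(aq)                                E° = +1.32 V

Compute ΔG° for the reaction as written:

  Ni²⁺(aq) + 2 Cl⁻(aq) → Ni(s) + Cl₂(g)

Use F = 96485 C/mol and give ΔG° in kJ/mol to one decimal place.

+299.1 kJ/mol

As written, Ni²⁺/Ni is reduced (cathode) and Cl₂/Cl⁻ is oxidised (anode), so E°cell = (-0.23) − (+1.32) = -1.55 V.
Balancing electrons gives n = 2.
ΔG° = −nFE° = −(2)(96485)(-1.55) = 299,104 J = +299.1 kJ/mol.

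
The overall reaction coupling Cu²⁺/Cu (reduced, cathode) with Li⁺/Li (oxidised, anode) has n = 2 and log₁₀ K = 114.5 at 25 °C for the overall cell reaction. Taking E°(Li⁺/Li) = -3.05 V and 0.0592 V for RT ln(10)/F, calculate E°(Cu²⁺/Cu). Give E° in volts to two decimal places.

+0.34 V

E°cell = (0.0592/n)·log K = (0.0592/2)(114.5) = +3.389 V.
Since Cu²⁺/Cu is the cathode and Li⁺/Li the anode, E°cell = E°(Cu²⁺/Cu) − E°(Li⁺/Li).
So E°(Cu²⁺/Cu) = E°cell + E°(Li⁺/Li) = +3.389 + (-3.05) = +0.34 V.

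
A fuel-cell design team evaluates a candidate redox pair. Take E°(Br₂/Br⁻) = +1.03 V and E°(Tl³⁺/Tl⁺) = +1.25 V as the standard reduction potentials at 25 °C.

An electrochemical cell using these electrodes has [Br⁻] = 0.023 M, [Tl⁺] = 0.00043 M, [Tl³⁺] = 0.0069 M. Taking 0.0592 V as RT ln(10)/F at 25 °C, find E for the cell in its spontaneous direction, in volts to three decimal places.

Tl³⁺/Tl⁺ is the cathode (higher E°), Br₂/Br⁻ the anode: E°cell = +1.25 − (+1.03) = +0.22 V, n = 2.
Overall: Tl³⁺(aq) + 2 Br⁻(aq) → Tl⁺(aq) + Br₂(l)
Q = [Tl⁺] / ([Tl³⁺]·[Br⁻]^2); log Q = 2.071.
E = E° − (0.0592/n) log Q = +0.22 − (0.0592/2)(2.071) = +0.159 V.

+0.159 V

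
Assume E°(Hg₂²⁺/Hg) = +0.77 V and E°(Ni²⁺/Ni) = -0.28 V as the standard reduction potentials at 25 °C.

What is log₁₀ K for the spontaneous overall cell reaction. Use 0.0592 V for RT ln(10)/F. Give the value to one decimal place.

35.5

Cathode: Hg₂²⁺/Hg; anode: Ni²⁺/Ni. E°cell = +1.05 V, n = 2.
log K = nE°cell / 0.0592 = (2)(+1.05) / 0.0592 = 35.5.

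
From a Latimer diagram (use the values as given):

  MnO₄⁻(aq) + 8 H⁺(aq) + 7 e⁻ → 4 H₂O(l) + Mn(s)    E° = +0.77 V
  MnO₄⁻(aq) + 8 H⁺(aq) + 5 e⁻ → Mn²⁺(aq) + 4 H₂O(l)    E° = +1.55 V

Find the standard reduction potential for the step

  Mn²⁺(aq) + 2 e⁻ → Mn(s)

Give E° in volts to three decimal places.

-1.180 V

Sequential free energies add, so n₃E°₃ = n₁E°₁ + n₂E°₂.
With n₃ = 7, and the known step contributing 5×(+1.55) V, the unknown satisfies 2·E° = 7×(+0.77) − 5×(+1.55) = -2.360.
E° = -2.360 / 2 = -1.180 V.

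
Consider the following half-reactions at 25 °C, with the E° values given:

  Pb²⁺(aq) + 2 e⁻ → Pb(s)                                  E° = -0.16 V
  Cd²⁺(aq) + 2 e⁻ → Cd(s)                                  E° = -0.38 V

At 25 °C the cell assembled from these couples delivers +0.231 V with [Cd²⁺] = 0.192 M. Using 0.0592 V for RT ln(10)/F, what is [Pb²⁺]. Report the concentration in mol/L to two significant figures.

Pb²⁺/Pb is the cathode, Cd²⁺/Cd the anode: E°cell = +0.22 V, n = 2.
Overall reaction: Pb²⁺(aq) + Cd(s) → Pb(s) + Cd²⁺(aq); Q = [Cd²⁺]^1/[Pb²⁺]^1.
From E = E° − (0.0592/n) log Q: log Q = (E° − E)·n/0.0592 = (+0.22 − (+0.231))·2/0.0592 = -0.3716.
So 1·log[Pb²⁺] = 1·log(0.192) − log Q = -0.7167 − (-0.3716) = -0.3451; [Pb²⁺] = 10^(-0.3451) ≈ 0.45 M.

0.45 M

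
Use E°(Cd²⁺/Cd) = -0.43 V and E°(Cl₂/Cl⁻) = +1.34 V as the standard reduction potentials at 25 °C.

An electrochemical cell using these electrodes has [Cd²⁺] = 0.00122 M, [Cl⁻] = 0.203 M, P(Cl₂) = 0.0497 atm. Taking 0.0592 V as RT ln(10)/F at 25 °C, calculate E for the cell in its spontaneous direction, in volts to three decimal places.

+1.859 V

Cl₂/Cl⁻ is the cathode (higher E°), Cd²⁺/Cd the anode: E°cell = +1.34 − (-0.43) = +1.77 V, n = 2.
Overall: Cl₂(g) + Cd(s) → 2 Cl⁻(aq) + Cd²⁺(aq)
Q = [Cl⁻]^2·[Cd²⁺] / (P(Cl₂)); log Q = -2.995.
E = E° − (0.0592/n) log Q = +1.77 − (0.0592/2)(-2.995) = +1.859 V.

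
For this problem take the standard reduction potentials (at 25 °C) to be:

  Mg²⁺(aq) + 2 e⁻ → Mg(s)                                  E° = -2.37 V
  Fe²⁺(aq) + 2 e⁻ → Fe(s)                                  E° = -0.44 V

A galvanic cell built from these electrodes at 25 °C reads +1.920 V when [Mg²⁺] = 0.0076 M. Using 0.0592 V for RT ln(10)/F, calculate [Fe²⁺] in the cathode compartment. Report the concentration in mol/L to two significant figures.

Fe²⁺/Fe is the cathode, Mg²⁺/Mg the anode: E°cell = +1.93 V, n = 2.
Overall reaction: Fe²⁺(aq) + Mg(s) → Fe(s) + Mg²⁺(aq); Q = [Mg²⁺]^1/[Fe²⁺]^1.
From E = E° − (0.0592/n) log Q: log Q = (E° − E)·n/0.0592 = (+1.93 − (+1.920))·2/0.0592 = 0.3378.
So 1·log[Fe²⁺] = 1·log(0.0076) − log Q = -2.1192 − (0.3378) = -2.4570; [Fe²⁺] = 10^(-2.4570) ≈ 0.0035 M.

0.0035 M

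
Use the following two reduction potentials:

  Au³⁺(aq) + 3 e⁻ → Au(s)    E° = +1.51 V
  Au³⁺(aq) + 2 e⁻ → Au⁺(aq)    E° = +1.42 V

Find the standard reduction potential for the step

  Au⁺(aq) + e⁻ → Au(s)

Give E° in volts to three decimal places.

Sequential free energies add, so n₃E°₃ = n₁E°₁ + n₂E°₂.
With n₃ = 3, and the known step contributing 2×(+1.42) V, the unknown satisfies 1·E° = 3×(+1.51) − 2×(+1.42) = +1.690.
E° = +1.690 / 1 = +1.690 V.

+1.690 V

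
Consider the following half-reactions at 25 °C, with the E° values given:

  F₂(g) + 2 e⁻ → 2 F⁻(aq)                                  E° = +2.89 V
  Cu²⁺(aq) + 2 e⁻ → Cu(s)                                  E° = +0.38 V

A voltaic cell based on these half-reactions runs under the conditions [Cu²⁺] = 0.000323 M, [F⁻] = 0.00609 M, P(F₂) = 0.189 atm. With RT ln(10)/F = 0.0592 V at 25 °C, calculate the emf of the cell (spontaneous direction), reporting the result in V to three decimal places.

+2.723 V

F₂/F⁻ is the cathode (higher E°), Cu²⁺/Cu the anode: E°cell = +2.89 − (+0.38) = +2.51 V, n = 2.
Overall: F₂(g) + Cu(s) → 2 F⁻(aq) + Cu²⁺(aq)
Q = [F⁻]^2·[Cu²⁺] / (P(F₂)); log Q = -7.198.
E = E° − (0.0592/n) log Q = +2.51 − (0.0592/2)(-7.198) = +2.723 V.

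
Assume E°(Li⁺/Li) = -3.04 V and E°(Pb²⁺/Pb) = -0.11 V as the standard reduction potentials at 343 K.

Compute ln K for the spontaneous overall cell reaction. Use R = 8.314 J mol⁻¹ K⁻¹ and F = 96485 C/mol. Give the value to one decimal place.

Cathode: Pb²⁺/Pb; anode: Li⁺/Li. E°cell = (-0.11) − (-3.04) = +2.93 V, with n = 2.
ΔG° = −nFE° = −RT ln K, so ln K = nFE°/(RT) = (2)(96485)(+2.93) / ((8.314)(343)) = 198.268.

198.3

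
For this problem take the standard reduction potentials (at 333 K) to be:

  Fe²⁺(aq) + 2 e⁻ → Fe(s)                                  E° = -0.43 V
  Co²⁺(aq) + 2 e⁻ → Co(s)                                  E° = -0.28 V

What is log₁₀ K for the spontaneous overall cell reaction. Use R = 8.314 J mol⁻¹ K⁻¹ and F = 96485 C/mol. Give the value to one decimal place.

Cathode: Co²⁺/Co; anode: Fe²⁺/Fe. E°cell = (-0.28) − (-0.43) = +0.15 V, with n = 2.
ΔG° = −nFE° = −RT ln K, so ln K = nFE°/(RT) = (2)(96485)(+0.15) / ((8.314)(333)) = 10.455.
log₁₀ K = 10.455 / ln 10 = 4.5.

4.5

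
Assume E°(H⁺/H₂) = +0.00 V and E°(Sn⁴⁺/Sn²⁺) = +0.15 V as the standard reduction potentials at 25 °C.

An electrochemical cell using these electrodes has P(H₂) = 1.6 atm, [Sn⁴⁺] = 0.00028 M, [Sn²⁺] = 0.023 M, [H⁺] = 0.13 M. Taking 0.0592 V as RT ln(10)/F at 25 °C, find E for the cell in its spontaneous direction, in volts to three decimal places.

Sn⁴⁺/Sn²⁺ is the cathode (higher E°), H⁺/H₂ the anode: E°cell = +0.15 − (+0.00) = +0.15 V, n = 2.
Overall: Sn⁴⁺(aq) + H₂(g) → Sn²⁺(aq) + 2 H⁺(aq)
Q = [Sn²⁺]·[H⁺]^2 / ([Sn⁴⁺]·P(H₂)); log Q = -0.062.
E = E° − (0.0592/n) log Q = +0.15 − (0.0592/2)(-0.062) = +0.152 V.

+0.152 V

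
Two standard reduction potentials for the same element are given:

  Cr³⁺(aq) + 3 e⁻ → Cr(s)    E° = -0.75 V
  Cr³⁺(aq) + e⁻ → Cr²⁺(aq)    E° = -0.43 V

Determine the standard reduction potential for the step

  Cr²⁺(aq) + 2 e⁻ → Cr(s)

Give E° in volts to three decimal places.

-0.910 V

Sequential free energies add, so n₃E°₃ = n₁E°₁ + n₂E°₂.
With n₃ = 3, and the known step contributing 1×(-0.43) V, the unknown satisfies 2·E° = 3×(-0.75) − 1×(-0.43) = -1.820.
E° = -1.820 / 2 = -0.910 V.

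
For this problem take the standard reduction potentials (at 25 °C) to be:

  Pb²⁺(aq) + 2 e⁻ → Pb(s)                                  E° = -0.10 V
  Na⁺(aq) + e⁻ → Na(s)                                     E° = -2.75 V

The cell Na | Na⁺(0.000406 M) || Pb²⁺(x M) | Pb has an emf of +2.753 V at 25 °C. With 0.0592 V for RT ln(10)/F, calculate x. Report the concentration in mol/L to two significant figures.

0.00050 M

Pb²⁺/Pb is the cathode, Na⁺/Na the anode: E°cell = +2.65 V, n = 2.
Overall reaction: Pb²⁺(aq) + 2 Na(s) → Pb(s) + 2 Na⁺(aq); Q = [Na⁺]^2/[Pb²⁺]^1.
From E = E° − (0.0592/n) log Q: log Q = (E° − E)·n/0.0592 = (+2.65 − (+2.753))·2/0.0592 = -3.4797.
So 1·log[Pb²⁺] = 2·log(0.000406) − log Q = -6.7829 − (-3.4797) = -3.3032; [Pb²⁺] = 10^(-3.3032) ≈ 0.00050 M.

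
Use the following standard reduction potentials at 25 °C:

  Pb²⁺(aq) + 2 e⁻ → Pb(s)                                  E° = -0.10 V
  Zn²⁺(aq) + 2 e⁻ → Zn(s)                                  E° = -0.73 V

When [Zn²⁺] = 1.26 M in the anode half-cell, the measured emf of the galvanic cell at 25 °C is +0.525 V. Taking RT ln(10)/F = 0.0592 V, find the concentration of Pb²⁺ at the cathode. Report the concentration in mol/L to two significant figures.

Pb²⁺/Pb is the cathode, Zn²⁺/Zn the anode: E°cell = +0.63 V, n = 2.
Overall reaction: Pb²⁺(aq) + Zn(s) → Pb(s) + Zn²⁺(aq); Q = [Zn²⁺]^1/[Pb²⁺]^1.
From E = E° − (0.0592/n) log Q: log Q = (E° − E)·n/0.0592 = (+0.63 − (+0.525))·2/0.0592 = 3.5473.
So 1·log[Pb²⁺] = 1·log(1.26) − log Q = 0.1004 − (3.5473) = -3.4469; [Pb²⁺] = 10^(-3.4469) ≈ 0.00036 M.

0.00036 M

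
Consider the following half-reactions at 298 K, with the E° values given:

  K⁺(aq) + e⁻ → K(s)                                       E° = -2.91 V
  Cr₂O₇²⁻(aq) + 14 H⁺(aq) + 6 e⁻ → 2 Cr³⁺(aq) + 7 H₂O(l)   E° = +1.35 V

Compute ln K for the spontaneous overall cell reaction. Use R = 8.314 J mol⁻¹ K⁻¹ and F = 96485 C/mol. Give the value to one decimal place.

Cathode: Cr₂O₇²⁻/Cr³⁺; anode: K⁺/K. E°cell = (+1.35) − (-2.91) = +4.26 V, with n = 6.
ΔG° = −nFE° = −RT ln K, so ln K = nFE°/(RT) = (6)(96485)(+4.26) / ((8.314)(298)) = 995.393.

995.4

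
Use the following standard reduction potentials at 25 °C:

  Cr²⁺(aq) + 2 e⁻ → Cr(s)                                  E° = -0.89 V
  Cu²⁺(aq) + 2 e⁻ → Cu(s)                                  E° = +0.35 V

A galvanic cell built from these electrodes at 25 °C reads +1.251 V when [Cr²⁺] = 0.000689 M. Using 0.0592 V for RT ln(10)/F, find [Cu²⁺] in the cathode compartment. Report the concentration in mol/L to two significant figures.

Cu²⁺/Cu is the cathode, Cr²⁺/Cr the anode: E°cell = +1.24 V, n = 2.
Overall reaction: Cu²⁺(aq) + Cr(s) → Cu(s) + Cr²⁺(aq); Q = [Cr²⁺]^1/[Cu²⁺]^1.
From E = E° − (0.0592/n) log Q: log Q = (E° − E)·n/0.0592 = (+1.24 − (+1.251))·2/0.0592 = -0.3716.
So 1·log[Cu²⁺] = 1·log(0.000689) − log Q = -3.1618 − (-0.3716) = -2.7902; [Cu²⁺] = 10^(-2.7902) ≈ 0.0016 M.

0.0016 M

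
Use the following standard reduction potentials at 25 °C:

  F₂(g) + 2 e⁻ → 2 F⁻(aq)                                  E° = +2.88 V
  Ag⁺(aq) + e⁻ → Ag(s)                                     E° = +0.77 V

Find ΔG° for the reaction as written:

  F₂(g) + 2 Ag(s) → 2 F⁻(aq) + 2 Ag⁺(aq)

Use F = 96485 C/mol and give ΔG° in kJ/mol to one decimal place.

As written, F₂/F⁻ is reduced (cathode) and Ag⁺/Ag is oxidised (anode), so E°cell = (+2.88) − (+0.77) = +2.11 V.
Balancing electrons gives n = 2.
ΔG° = −nFE° = −(2)(96485)(+2.11) = -407,167 J = -407.2 kJ/mol.

-407.2 kJ/mol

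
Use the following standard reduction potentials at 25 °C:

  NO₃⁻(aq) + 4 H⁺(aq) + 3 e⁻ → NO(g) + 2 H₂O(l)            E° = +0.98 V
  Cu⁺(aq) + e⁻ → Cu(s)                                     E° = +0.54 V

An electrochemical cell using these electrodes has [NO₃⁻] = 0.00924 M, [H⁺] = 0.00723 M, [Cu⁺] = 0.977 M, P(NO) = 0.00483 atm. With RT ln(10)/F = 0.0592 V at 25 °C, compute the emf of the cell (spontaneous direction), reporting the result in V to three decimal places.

+0.277 V

NO₃⁻/NO is the cathode (higher E°), Cu⁺/Cu the anode: E°cell = +0.98 − (+0.54) = +0.44 V, n = 3.
Overall: NO₃⁻(aq) + 4 H⁺(aq) + 3 Cu(s) → NO(g) + 2 H₂O(l) + 3 Cu⁺(aq)
Q = P(NO)·[Cu⁺]^3 / ([NO₃⁻]·[H⁺]^4); log Q = 8.251.
E = E° − (0.0592/n) log Q = +0.44 − (0.0592/3)(8.251) = +0.277 V.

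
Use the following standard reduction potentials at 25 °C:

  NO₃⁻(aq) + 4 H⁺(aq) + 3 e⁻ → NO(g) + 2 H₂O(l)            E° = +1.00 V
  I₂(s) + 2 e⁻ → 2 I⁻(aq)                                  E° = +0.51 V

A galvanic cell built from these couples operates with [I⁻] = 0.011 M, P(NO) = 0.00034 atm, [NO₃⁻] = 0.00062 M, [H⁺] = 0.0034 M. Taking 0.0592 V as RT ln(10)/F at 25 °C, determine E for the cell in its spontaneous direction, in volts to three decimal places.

NO₃⁻/NO is the cathode (higher E°), I₂/I⁻ the anode: E°cell = +1.00 − (+0.51) = +0.49 V, n = 6.
Overall: 2 NO₃⁻(aq) + 8 H⁺(aq) + 6 I⁻(aq) → 2 NO(g) + 4 H₂O(l) + 3 I₂(s)
Q = P(NO)^2 / ([NO₃⁻]^2·[H⁺]^8·[I⁻]^6); log Q = 30.978.
E = E° − (0.0592/n) log Q = +0.49 − (0.0592/6)(30.978) = +0.184 V.

+0.184 V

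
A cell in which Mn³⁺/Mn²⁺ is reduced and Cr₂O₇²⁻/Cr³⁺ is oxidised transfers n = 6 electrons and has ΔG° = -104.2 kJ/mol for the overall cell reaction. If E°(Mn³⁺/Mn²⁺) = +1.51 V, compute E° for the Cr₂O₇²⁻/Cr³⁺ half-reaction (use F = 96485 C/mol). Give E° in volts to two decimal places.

E°cell = −ΔG°/(nF) = −(-104.2×10³)/((6)(96485)) = +0.180 V.
Since Mn³⁺/Mn²⁺ is the cathode and Cr₂O₇²⁻/Cr³⁺ the anode, E°cell = E°(Mn³⁺/Mn²⁺) − E°(Cr₂O₇²⁻/Cr³⁺).
So E°(Cr₂O₇²⁻/Cr³⁺) = E°(Mn³⁺/Mn²⁺) − E°cell = (+1.51) − (+0.180) = +1.33 V.

+1.33 V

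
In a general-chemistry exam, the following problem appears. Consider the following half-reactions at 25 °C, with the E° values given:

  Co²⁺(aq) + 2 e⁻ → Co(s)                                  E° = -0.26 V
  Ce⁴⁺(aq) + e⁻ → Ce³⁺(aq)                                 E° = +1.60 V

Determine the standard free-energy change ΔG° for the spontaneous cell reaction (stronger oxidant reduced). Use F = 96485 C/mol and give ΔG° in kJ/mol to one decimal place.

-358.9 kJ/mol

Ce⁴⁺/Ce³⁺ (E° = +1.60 V) is the cathode; Co²⁺/Co (E° = -0.26 V) is the anode, so E°cell = +1.86 V.
Balancing electrons gives n = 2 (lcm of 1 and 2).
ΔG° = −nFE° = −(2)(96485)(+1.86) = -358,924 J = -358.9 kJ/mol.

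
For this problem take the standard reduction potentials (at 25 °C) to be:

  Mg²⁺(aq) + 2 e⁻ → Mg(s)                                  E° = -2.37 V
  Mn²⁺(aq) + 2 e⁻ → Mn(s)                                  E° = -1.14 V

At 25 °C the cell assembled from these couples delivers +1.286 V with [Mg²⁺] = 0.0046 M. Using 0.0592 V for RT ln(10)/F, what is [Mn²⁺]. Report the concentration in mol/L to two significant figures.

0.36 M

Mn²⁺/Mn is the cathode, Mg²⁺/Mg the anode: E°cell = +1.23 V, n = 2.
Overall reaction: Mn²⁺(aq) + Mg(s) → Mn(s) + Mg²⁺(aq); Q = [Mg²⁺]^1/[Mn²⁺]^1.
From E = E° − (0.0592/n) log Q: log Q = (E° − E)·n/0.0592 = (+1.23 − (+1.286))·2/0.0592 = -1.8919.
So 1·log[Mn²⁺] = 1·log(0.0046) − log Q = -2.3372 − (-1.8919) = -0.4453; [Mn²⁺] = 10^(-0.4453) ≈ 0.36 M.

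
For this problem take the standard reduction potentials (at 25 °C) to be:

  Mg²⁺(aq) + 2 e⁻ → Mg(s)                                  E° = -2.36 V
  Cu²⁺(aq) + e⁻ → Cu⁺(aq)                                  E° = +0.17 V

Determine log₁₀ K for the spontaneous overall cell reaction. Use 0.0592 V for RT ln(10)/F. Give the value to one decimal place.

Cathode: Cu²⁺/Cu⁺; anode: Mg²⁺/Mg. E°cell = +2.53 V, n = 2.
log K = nE°cell / 0.0592 = (2)(+2.53) / 0.0592 = 85.5.

85.5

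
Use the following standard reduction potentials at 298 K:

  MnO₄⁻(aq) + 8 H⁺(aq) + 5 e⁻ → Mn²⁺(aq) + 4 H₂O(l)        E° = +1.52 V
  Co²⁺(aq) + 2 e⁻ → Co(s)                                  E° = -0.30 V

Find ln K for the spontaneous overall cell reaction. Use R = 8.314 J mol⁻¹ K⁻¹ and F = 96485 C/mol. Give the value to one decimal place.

708.8

Cathode: MnO₄⁻/Mn²⁺; anode: Co²⁺/Co. E°cell = (+1.52) − (-0.30) = +1.82 V, with n = 10.
ΔG° = −nFE° = −RT ln K, so ln K = nFE°/(RT) = (10)(96485)(+1.82) / ((8.314)(298)) = 708.769.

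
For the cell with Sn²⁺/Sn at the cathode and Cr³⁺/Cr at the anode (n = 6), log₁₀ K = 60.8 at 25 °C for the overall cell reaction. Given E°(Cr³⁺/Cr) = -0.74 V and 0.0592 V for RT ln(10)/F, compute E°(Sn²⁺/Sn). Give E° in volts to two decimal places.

-0.14 V

E°cell = (0.0592/n)·log K = (0.0592/6)(60.8) = +0.600 V.
Since Sn²⁺/Sn is the cathode and Cr³⁺/Cr the anode, E°cell = E°(Sn²⁺/Sn) − E°(Cr³⁺/Cr).
So E°(Sn²⁺/Sn) = E°cell + E°(Cr³⁺/Cr) = +0.600 + (-0.74) = -0.14 V.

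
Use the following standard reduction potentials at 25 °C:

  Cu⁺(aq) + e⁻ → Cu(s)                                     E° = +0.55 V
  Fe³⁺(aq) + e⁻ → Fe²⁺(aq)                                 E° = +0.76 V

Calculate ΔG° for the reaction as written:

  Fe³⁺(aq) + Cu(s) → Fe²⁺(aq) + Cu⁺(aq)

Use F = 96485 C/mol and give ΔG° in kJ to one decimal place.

-20.3 kJ

As written, Fe³⁺/Fe²⁺ is reduced (cathode) and Cu⁺/Cu is oxidised (anode), so E°cell = (+0.76) − (+0.55) = +0.21 V.
Balancing electrons gives n = 1.
ΔG° = −nFE° = −(1)(96485)(+0.21) = -20,262 J = -20.3 kJ.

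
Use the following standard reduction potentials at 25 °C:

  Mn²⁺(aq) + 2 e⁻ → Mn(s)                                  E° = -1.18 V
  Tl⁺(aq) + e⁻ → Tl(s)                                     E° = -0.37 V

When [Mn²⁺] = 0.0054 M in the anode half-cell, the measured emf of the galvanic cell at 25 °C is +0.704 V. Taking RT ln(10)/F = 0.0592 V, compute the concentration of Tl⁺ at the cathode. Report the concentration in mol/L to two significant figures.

Tl⁺/Tl is the cathode, Mn²⁺/Mn the anode: E°cell = +0.81 V, n = 2.
Overall reaction: 2 Tl⁺(aq) + Mn(s) → 2 Tl(s) + Mn²⁺(aq); Q = [Mn²⁺]^1/[Tl⁺]^2.
From E = E° − (0.0592/n) log Q: log Q = (E° − E)·n/0.0592 = (+0.81 − (+0.704))·2/0.0592 = 3.5811.
So 2·log[Tl⁺] = 1·log(0.0054) − log Q = -2.2676 − (3.5811) = -5.8487; log[Tl⁺] = -5.8487 / 2 = -2.9244; [Tl⁺] = 10^(-2.9244) ≈ 0.0012 M.

0.0012 M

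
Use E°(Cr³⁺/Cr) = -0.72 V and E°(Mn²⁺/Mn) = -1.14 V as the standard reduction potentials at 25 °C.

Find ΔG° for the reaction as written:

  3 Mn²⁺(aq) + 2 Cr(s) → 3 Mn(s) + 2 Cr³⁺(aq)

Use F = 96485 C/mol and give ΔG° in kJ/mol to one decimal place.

+243.1 kJ/mol

As written, Mn²⁺/Mn is reduced (cathode) and Cr³⁺/Cr is oxidised (anode), so E°cell = (-1.14) − (-0.72) = -0.42 V.
Balancing electrons gives n = 6.
ΔG° = −nFE° = −(6)(96485)(-0.42) = 243,142 J = +243.1 kJ/mol.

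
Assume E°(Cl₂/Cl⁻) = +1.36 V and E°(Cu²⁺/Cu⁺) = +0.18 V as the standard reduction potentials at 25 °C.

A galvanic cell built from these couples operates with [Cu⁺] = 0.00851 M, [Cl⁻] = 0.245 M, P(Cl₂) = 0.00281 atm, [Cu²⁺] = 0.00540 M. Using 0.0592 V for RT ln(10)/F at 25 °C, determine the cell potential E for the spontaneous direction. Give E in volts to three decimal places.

+1.152 V

Cl₂/Cl⁻ is the cathode (higher E°), Cu²⁺/Cu⁺ the anode: E°cell = +1.36 − (+0.18) = +1.18 V, n = 2.
Overall: Cl₂(g) + 2 Cu⁺(aq) → 2 Cl⁻(aq) + 2 Cu²⁺(aq)
Q = [Cl⁻]^2·[Cu²⁺]^2 / (P(Cl₂)·[Cu⁺]^2); log Q = 0.935.
E = E° − (0.0592/n) log Q = +1.18 − (0.0592/2)(0.935) = +1.152 V.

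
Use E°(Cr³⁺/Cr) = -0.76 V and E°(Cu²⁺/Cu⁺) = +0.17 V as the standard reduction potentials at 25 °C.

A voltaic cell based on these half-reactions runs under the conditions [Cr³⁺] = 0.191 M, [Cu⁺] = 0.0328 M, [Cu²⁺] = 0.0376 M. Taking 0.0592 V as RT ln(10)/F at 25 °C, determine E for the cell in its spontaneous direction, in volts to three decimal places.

Cu²⁺/Cu⁺ is the cathode (higher E°), Cr³⁺/Cr the anode: E°cell = +0.17 − (-0.76) = +0.93 V, n = 3.
Overall: 3 Cu²⁺(aq) + Cr(s) → 3 Cu⁺(aq) + Cr³⁺(aq)
Q = [Cu⁺]^3·[Cr³⁺] / ([Cu²⁺]^3); log Q = -0.897.
E = E° − (0.0592/n) log Q = +0.93 − (0.0592/3)(-0.897) = +0.948 V.

+0.948 V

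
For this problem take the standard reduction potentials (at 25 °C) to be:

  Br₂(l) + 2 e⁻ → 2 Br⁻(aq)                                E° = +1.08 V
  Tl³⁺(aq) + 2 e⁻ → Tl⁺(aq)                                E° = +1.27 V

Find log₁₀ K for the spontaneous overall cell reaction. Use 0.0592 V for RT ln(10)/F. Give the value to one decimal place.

6.4

Cathode: Tl³⁺/Tl⁺; anode: Br₂/Br⁻. E°cell = +0.19 V, n = 2.
log K = nE°cell / 0.0592 = (2)(+0.19) / 0.0592 = 6.4.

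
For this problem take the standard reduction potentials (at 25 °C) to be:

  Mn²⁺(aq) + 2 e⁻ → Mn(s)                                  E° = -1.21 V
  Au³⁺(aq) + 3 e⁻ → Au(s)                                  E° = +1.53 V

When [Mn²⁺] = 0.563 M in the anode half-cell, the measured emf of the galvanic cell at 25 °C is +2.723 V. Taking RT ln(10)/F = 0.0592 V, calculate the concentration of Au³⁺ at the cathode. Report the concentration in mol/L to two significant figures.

0.058 M

Au³⁺/Au is the cathode, Mn²⁺/Mn the anode: E°cell = +2.74 V, n = 6.
Overall reaction: 2 Au³⁺(aq) + 3 Mn(s) → 2 Au(s) + 3 Mn²⁺(aq); Q = [Mn²⁺]^3/[Au³⁺]^2.
From E = E° − (0.0592/n) log Q: log Q = (E° − E)·n/0.0592 = (+2.74 − (+2.723))·6/0.0592 = 1.7230.
So 2·log[Au³⁺] = 3·log(0.563) − log Q = -0.7485 − (1.7230) = -2.4715; log[Au³⁺] = -2.4715 / 2 = -1.2357; [Au³⁺] = 10^(-1.2357) ≈ 0.058 M.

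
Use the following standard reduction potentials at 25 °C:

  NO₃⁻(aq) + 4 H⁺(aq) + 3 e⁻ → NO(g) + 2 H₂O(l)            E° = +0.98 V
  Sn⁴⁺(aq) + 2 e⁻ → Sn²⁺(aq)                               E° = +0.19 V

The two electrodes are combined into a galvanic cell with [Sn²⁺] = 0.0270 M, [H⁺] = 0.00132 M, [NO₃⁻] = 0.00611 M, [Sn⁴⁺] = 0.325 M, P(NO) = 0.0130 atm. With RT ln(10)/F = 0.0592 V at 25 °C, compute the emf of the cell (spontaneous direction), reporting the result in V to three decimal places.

NO₃⁻/NO is the cathode (higher E°), Sn⁴⁺/Sn²⁺ the anode: E°cell = +0.98 − (+0.19) = +0.79 V, n = 6.
Overall: 2 NO₃⁻(aq) + 8 H⁺(aq) + 3 Sn²⁺(aq) → 2 NO(g) + 4 H₂O(l) + 3 Sn⁴⁺(aq)
Q = P(NO)^2·[Sn⁴⁺]^3 / ([NO₃⁻]^2·[H⁺]^8·[Sn²⁺]^3); log Q = 26.933.
E = E° − (0.0592/n) log Q = +0.79 − (0.0592/6)(26.933) = +0.524 V.

+0.524 V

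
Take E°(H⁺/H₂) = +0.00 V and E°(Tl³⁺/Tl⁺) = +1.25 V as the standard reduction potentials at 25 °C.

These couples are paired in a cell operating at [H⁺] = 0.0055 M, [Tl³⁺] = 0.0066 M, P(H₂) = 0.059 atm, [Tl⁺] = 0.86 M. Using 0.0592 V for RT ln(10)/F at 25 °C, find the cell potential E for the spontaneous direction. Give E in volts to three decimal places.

Tl³⁺/Tl⁺ is the cathode (higher E°), H⁺/H₂ the anode: E°cell = +1.25 − (+0.00) = +1.25 V, n = 2.
Overall: Tl³⁺(aq) + H₂(g) → Tl⁺(aq) + 2 H⁺(aq)
Q = [Tl⁺]·[H⁺]^2 / ([Tl³⁺]·P(H₂)); log Q = -1.175.
E = E° − (0.0592/n) log Q = +1.25 − (0.0592/2)(-1.175) = +1.285 V.

+1.285 V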